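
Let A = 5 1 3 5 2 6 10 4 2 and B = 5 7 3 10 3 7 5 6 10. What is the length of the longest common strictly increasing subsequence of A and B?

4

For each value that appears in both, track the longest common increasing run ending there.
The best achievable length is 4; one witness is 3, 5, 6, 10 (A-positions 3,4,6,7, B-positions 3,7,8,9).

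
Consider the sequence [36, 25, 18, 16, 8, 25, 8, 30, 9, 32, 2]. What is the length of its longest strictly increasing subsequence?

Scanning left to right, the best length ending at each element is: 36→1, 25→1, 18→1, 16→1, 8→1, 25→2, 8→1, 30→3, 9→2, 32→4, 2→1.
So the longest increasing subsequence has length 4, e.g. 18, 25, 30, 32.

4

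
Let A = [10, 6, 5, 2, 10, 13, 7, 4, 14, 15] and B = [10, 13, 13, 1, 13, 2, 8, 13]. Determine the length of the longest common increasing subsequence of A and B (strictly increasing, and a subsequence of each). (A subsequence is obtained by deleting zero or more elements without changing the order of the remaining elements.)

2

A longest common strictly increasing subsequence is 10, 13 (length 2); it appears in order in both A and B, and no longer such subsequence exists.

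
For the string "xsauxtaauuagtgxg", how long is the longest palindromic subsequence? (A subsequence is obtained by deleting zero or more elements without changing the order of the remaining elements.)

Using dp[i][j] = 2 + dp[i+1][j−1] if the ends match, else max(dp[i+1][j], dp[i][j−1]):
dp[1][16] = 8. A witness is xtauuatx at positions 5,6,8,9,10,11,13,15.

8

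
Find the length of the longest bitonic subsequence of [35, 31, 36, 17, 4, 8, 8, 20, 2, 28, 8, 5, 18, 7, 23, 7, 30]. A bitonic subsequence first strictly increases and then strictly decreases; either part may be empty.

Let inc[i] be the LIS ending at i and dec[i] the longest strictly decreasing subsequence starting at i. inc = [1, 1, 2, 1, 1, 2, 2, 3, 1, 4, 2, 2, 3, 3, 4, 3, 5], dec = [5, 4, 4, 3, 2, 2, 2, 3, 1, 3, 2, 1, 2, 1, 2, 1, 1].
max_i inc[i]+dec[i]−1 = 6, with one witness 4, 8, 20, 28, 23, 7.

6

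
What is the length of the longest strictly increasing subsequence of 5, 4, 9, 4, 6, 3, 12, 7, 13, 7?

Scanning left to right, the best length ending at each element is: 5→1, 4→1, 9→2, 4→1, 6→2, 3→1, 12→3, 7→3, 13→4, 7→3.
So the longest increasing subsequence has length 4, e.g. 5, 9, 12, 13.

4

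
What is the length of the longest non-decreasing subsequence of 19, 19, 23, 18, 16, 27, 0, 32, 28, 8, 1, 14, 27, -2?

5

Let dp[i] be the longest non-decreasing subsequence ending at position i. Then dp = [1, 2, 3, 1, 1, 4, 1, 5, 5, 2, 2, 3, 5, 1].
The maximum is 5; one witness is 19, 19, 23, 27, 32 at positions 1,2,3,6,8.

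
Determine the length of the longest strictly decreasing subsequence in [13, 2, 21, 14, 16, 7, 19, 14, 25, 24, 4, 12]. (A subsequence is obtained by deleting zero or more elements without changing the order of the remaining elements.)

4

Scanning left to right, the best length ending at each element is: 13→1, 2→2, 21→1, 14→2, 16→2, 7→3, 19→2, 14→3, 25→1, 24→2, 4→4, 12→4.
So the longest decreasing subsequence has length 4, e.g. 21, 14, 7, 4.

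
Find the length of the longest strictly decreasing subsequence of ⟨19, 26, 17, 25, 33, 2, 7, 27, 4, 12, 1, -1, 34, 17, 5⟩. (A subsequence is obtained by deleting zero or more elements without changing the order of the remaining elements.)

One longest decreasing subsequence is 19, 17, 7, 4, 1, -1 (positions 1,3,7,9,11,12), of length 6; no longer one exists.

6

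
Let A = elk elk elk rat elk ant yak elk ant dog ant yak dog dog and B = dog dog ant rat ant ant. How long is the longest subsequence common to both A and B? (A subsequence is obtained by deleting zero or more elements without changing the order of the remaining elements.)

A longest common subsequence is rat, ant, ant (length 3); the LCS DP confirms no longer common subsequence exists.

3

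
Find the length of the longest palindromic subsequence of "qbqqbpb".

One longest palindromic subsequence is bqqb (positions 2,3,4,7); it reads the same forward and backward, and the interval DP gives dp[1][7] = 4.

4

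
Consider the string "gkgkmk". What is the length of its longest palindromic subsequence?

3

One longest palindromic subsequence is kmk (positions 2,5,6); it reads the same forward and backward, and the interval DP gives dp[1][6] = 3.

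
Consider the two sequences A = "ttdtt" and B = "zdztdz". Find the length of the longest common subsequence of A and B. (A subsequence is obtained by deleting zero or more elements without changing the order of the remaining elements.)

2

A longest common subsequence is td (length 2); the LCS DP confirms no longer common subsequence exists.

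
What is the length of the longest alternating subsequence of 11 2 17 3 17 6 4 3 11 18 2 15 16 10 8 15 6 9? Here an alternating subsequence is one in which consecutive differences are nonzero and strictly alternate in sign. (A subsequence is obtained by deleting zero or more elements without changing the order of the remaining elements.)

13

Track the best alternating length ending on an up-step vs a down-step at each position: up/down = 1/1, 1/2, 3/1, 3/4, 5/1, 5/6, 5/6, 3/6, 7/6, 7/1, 1/8, 9/8, 9/8, 9/10, 9/10, 11/10, 9/12, 13/12.
The maximum over both is 13; one such subsequence is 11, 2, 17, 3, 17, 6, 11, 2, 15, 10, 15, 6, 9.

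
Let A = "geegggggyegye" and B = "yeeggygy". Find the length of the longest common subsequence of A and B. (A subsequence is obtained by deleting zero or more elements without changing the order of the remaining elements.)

7

A longest common subsequence is eeggygy (length 7); the LCS DP confirms no longer common subsequence exists.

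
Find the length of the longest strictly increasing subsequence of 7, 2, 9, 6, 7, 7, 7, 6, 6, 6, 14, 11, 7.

4

One longest increasing subsequence is 2, 6, 7, 14 (positions 2,4,5,11), of length 4; no longer one exists.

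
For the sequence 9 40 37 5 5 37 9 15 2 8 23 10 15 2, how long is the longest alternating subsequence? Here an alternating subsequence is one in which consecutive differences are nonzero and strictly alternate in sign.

Track the best alternating length ending on an up-step vs a down-step at each position: up/down = 1/1, 2/1, 2/3, 1/3, 1/3, 4/3, 4/5, 6/5, 1/7, 8/7, 8/5, 8/9, 10/9, 1/11.
The maximum over both is 11; one such subsequence is 9, 40, 5, 37, 9, 15, 2, 23, 10, 15, 2.

11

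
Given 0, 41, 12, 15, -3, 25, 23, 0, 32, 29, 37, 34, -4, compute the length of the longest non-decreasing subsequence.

6

One longest non-decreasing subsequence is 0, 12, 15, 25, 32, 37 (positions 1,3,4,6,9,11), of length 6; no longer one exists.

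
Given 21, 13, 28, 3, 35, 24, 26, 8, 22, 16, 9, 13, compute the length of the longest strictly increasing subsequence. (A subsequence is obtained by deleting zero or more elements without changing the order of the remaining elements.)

One longest increasing subsequence is 3, 8, 9, 13 (positions 4,8,11,12), of length 4; no longer one exists.

4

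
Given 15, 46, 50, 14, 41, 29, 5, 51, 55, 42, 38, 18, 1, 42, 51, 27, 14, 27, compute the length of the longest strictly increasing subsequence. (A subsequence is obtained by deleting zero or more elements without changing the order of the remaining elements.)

Scanning left to right, the best length ending at each element is: 15→1, 46→2, 50→3, 14→1, 41→2, 29→2, 5→1, 51→4, 55→5, 42→3, 38→3, 18→2, 1→1, 42→4, 51→5, 27→3, 14→2, 27→3.
So the longest increasing subsequence has length 5, e.g. 15, 46, 50, 51, 55.

5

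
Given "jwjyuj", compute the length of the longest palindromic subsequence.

Using dp[i][j] = 2 + dp[i+1][j−1] if the ends match, else max(dp[i+1][j], dp[i][j−1]):
dp[1][6] = 3. A witness is juj at positions 1,5,6.

3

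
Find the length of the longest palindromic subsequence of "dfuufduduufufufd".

One longest palindromic subsequence is dfuufuuufuufd (positions 1,2,3,4,5,7,9,10,11,12,14,15,16); it reads the same forward and backward, and the interval DP gives dp[1][16] = 13.

13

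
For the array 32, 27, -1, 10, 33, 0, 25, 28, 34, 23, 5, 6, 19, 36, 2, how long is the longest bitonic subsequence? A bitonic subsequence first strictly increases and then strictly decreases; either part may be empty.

One longest bitonic subsequence is -1, 10, 25, 28, 34, 23, 19, 2 (positions 3,4,7,8,9,10,13,15): it rises to 34 then falls. Length 8 is optimal.

8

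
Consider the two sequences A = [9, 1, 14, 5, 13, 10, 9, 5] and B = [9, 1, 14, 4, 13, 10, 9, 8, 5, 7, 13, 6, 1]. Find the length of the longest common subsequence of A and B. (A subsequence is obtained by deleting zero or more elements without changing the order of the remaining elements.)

A longest common subsequence is 9, 1, 14, 13, 10, 9, 5 (length 7); the LCS DP confirms no longer common subsequence exists.

7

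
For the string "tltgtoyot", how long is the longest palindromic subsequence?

5

One longest palindromic subsequence is toyot (positions 1,6,7,8,9); it reads the same forward and backward, and the interval DP gives dp[1][9] = 5.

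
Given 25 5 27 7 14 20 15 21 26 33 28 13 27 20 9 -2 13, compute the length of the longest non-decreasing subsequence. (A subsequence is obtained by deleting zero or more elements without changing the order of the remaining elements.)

7

One longest non-decreasing subsequence is 5, 7, 14, 20, 21, 26, 33 (positions 2,4,5,6,8,9,10), of length 7; no longer one exists.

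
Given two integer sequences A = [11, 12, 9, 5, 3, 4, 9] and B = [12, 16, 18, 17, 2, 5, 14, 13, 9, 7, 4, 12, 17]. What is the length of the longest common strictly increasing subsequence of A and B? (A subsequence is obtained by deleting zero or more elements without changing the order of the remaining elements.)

For each value that appears in both, track the longest common increasing run ending there.
The best achievable length is 2; one witness is 5, 9 (A-positions 4,7, B-positions 6,9).

2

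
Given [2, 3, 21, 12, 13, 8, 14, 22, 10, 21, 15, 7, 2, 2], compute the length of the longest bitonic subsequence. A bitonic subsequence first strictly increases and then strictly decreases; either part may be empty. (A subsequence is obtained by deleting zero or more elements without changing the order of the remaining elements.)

One longest bitonic subsequence is 2, 3, 12, 13, 14, 22, 21, 15, 7, 2 (positions 1,2,4,5,7,8,10,11,12,14): it rises to 22 then falls. Length 10 is optimal.

10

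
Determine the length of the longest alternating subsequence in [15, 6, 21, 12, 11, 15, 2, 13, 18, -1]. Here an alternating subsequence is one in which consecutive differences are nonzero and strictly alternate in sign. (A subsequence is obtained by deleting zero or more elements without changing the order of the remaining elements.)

A longest alternating subsequence is 15, 6, 21, 12, 15, 2, 13, -1 (positions 1,2,3,4,6,7,8,10); its 7 consecutive differences strictly alternate in sign, and length 8 is optimal.

8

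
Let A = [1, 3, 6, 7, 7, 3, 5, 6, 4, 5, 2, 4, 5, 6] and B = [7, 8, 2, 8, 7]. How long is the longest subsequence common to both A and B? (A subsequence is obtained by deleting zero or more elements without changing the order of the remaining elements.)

A longest common subsequence is 7, 7 (length 2); the LCS DP confirms no longer common subsequence exists.

2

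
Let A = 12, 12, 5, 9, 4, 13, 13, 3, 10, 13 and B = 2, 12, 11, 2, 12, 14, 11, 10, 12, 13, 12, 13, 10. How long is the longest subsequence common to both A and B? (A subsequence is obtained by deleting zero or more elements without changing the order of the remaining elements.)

Backtracking the LCS table gives one alignment: 12 (A1,B5) → 12 (A2,B9) → 13 (A6,B10) → 13 (A7,B12) → 10 (A9,B13).
So the longest common subsequence has length 5.

5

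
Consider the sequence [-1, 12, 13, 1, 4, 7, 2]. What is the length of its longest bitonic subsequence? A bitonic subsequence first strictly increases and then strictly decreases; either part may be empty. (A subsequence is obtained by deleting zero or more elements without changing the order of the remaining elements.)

Let inc[i] be the LIS ending at i and dec[i] the longest strictly decreasing subsequence starting at i. inc = [1, 2, 3, 2, 3, 4, 3], dec = [1, 3, 3, 1, 2, 2, 1].
max_i inc[i]+dec[i]−1 = 5, with one witness -1, 12, 13, 7, 2.

5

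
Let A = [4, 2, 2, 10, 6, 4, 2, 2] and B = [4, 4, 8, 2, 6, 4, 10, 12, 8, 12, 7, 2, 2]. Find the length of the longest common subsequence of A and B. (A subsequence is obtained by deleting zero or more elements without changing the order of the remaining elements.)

6

Backtracking the LCS table gives one alignment: 4 (A1,B2) → 2 (A3,B4) → 6 (A5,B5) → 4 (A6,B6) → 2 (A7,B12) → 2 (A8,B13).
So the longest common subsequence has length 6.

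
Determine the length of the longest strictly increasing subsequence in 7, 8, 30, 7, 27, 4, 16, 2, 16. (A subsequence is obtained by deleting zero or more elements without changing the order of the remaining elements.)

3

Scanning left to right, the best length ending at each element is: 7→1, 8→2, 30→3, 7→1, 27→3, 4→1, 16→3, 2→1, 16→3.
So the longest increasing subsequence has length 3, e.g. 7, 8, 30.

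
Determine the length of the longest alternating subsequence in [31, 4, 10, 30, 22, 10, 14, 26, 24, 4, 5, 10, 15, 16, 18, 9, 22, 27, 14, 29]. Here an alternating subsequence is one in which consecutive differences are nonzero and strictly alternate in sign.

Track the best alternating length ending on an up-step vs a down-step at each position: up/down = 1/1, 1/2, 3/2, 3/2, 3/4, 3/4, 5/4, 5/4, 5/6, 1/6, 7/6, 7/6, 7/6, 7/6, 7/6, 7/8, 9/6, 9/4, 9/10, 11/4.
The maximum over both is 11; one such subsequence is 31, 4, 30, 10, 14, 4, 10, 9, 22, 14, 29.

11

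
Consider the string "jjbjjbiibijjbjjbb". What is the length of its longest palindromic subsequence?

14

One longest palindromic subsequence is jjbjjbiibjjbjj (positions 1,2,3,4,5,6,7,8,9,11,12,13,14,15); it reads the same forward and backward, and the interval DP gives dp[1][17] = 14.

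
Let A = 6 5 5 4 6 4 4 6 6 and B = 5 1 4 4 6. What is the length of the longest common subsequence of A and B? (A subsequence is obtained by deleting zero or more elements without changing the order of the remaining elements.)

Backtracking the LCS table gives one alignment: 5 (A2,B1) → 4 (A6,B3) → 4 (A7,B4) → 6 (A9,B5).
So the longest common subsequence has length 4.

4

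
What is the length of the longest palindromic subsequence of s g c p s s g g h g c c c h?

5

One longest palindromic subsequence is hccch (positions 9,11,12,13,14); it reads the same forward and backward, and the interval DP gives dp[1][14] = 5.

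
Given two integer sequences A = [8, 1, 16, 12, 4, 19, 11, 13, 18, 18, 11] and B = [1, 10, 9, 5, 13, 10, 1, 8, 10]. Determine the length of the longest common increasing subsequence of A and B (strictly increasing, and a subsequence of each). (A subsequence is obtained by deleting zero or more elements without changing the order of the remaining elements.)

2

For each value that appears in both, track the longest common increasing run ending there.
The best achievable length is 2; one witness is 1, 13 (A-positions 2,8, B-positions 1,5).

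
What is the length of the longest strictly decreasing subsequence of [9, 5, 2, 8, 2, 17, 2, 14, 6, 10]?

3

One longest decreasing subsequence is 9, 5, 2 (positions 1,2,3), of length 3; no longer one exists.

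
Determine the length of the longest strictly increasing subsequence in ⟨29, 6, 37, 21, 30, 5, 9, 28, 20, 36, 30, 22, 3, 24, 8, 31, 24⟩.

6

Let dp[i] be the longest increasing subsequence ending at position i. Then dp = [1, 1, 2, 2, 3, 1, 2, 3, 3, 4, 4, 4, 1, 5, 2, 6, 5].
The maximum is 6; one witness is 6, 9, 20, 22, 24, 31 at positions 2,7,9,12,14,16.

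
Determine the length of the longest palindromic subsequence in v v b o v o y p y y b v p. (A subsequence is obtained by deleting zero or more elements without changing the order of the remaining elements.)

One longest palindromic subsequence is vbyyybv (positions 2,3,7,9,10,11,12); it reads the same forward and backward, and the interval DP gives dp[1][13] = 7.

7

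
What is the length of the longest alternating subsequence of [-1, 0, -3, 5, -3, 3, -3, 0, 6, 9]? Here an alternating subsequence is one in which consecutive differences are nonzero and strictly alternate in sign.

8

A longest alternating subsequence is -1, 0, -3, 5, -3, 3, -3, 0 (positions 1,2,3,4,5,6,7,8); its 7 consecutive differences strictly alternate in sign, and length 8 is optimal.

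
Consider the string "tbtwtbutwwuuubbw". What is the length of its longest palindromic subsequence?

8

Using dp[i][j] = 2 + dp[i+1][j−1] if the ends match, else max(dp[i+1][j], dp[i][j−1]):
dp[1][16] = 8. A witness is wbuuuubw at positions 4,6,7,11,12,13,15,16.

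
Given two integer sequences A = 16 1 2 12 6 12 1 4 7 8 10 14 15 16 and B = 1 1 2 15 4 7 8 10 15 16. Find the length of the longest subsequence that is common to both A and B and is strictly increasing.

8

For each value that appears in both, track the longest common increasing run ending there.
The best achievable length is 8; one witness is 1, 2, 4, 7, 8, 10, 15, 16 (A-positions 2,3,8,9,10,11,13,14, B-positions 1,3,5,6,7,8,9,10).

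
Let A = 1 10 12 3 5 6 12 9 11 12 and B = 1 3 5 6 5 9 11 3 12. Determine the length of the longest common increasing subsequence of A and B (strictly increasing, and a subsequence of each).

A longest common strictly increasing subsequence is 1, 3, 5, 6, 9, 11, 12 (length 7); it appears in order in both A and B, and no longer such subsequence exists.

7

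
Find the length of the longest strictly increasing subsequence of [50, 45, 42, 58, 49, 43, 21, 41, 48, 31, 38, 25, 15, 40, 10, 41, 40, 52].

6

One longest increasing subsequence is 21, 31, 38, 40, 41, 52 (positions 7,10,11,14,16,18), of length 6; no longer one exists.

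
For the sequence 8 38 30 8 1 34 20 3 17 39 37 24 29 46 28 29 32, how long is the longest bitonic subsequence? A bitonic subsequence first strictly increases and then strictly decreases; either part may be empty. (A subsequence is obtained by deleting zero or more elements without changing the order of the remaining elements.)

Let inc[i] be the LIS ending at i and dec[i] the longest strictly decreasing subsequence starting at i. inc = [1, 2, 2, 1, 1, 3, 2, 2, 3, 4, 4, 4, 5, 6, 5, 6, 7], dec = [2, 4, 3, 2, 1, 3, 2, 1, 1, 4, 3, 1, 2, 2, 1, 1, 1].
max_i inc[i]+dec[i]−1 = 7, with one witness 8, 30, 34, 39, 37, 29, 28.

7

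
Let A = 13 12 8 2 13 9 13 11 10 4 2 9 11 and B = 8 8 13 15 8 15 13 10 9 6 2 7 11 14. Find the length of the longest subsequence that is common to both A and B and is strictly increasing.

A longest common strictly increasing subsequence is 8, 9, 11 (length 3); it appears in order in both A and B, and no longer such subsequence exists.

3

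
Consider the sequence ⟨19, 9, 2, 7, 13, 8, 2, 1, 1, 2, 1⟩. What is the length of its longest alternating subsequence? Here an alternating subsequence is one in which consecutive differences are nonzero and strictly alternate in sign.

6

A longest alternating subsequence is 19, 2, 7, 1, 2, 1 (positions 1,3,4,8,10,11); its 5 consecutive differences strictly alternate in sign, and length 6 is optimal.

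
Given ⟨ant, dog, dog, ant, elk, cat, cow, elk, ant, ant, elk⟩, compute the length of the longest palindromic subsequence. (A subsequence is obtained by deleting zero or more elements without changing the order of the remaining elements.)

Using dp[i][j] = 2 + dp[i+1][j−1] if the ends match, else max(dp[i+1][j], dp[i][j−1]):
dp[1][11] = 7. A witness is ant ant elk cow elk ant ant at positions 1,4,5,7,8,9,10.

7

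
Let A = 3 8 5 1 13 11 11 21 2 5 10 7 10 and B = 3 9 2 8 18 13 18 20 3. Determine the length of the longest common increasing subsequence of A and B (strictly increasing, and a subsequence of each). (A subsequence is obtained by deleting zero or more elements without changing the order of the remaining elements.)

3

For each value that appears in both, track the longest common increasing run ending there.
The best achievable length is 3; one witness is 3, 8, 13 (A-positions 1,2,5, B-positions 1,4,6).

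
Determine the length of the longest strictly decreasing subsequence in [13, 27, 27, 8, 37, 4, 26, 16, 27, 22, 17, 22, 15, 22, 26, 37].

Let dp[i] be the longest decreasing subsequence ending at position i. Then dp = [1, 1, 1, 2, 1, 3, 2, 3, 2, 3, 4, 3, 5, 3, 3, 1].
The maximum is 5; one witness is 27, 26, 22, 17, 15 at positions 2,7,10,11,13.

5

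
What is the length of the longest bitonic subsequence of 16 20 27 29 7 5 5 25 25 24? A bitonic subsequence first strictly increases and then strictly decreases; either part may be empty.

Let inc[i] be the LIS ending at i and dec[i] the longest strictly decreasing subsequence starting at i. inc = [1, 2, 3, 4, 1, 1, 1, 3, 3, 3], dec = [3, 3, 3, 3, 2, 1, 1, 2, 2, 1].
max_i inc[i]+dec[i]−1 = 6, with one witness 16, 20, 27, 29, 25, 24.

6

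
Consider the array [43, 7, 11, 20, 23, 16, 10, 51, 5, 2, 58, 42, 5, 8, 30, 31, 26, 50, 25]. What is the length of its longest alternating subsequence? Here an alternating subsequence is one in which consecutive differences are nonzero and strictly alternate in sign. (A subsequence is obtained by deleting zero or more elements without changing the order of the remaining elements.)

12

A longest alternating subsequence is 43, 7, 20, 16, 51, 5, 58, 5, 30, 26, 50, 25 (positions 1,2,4,6,8,9,11,13,15,17,18,19); its 11 consecutive differences strictly alternate in sign, and length 12 is optimal.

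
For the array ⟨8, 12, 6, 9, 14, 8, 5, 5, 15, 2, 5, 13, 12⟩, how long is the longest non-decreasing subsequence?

One longest non-decreasing subsequence is 8, 12, 14, 15 (positions 1,2,5,9), of length 4; no longer one exists.

4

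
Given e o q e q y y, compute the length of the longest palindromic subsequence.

3

One longest palindromic subsequence is qeq (positions 3,4,5); it reads the same forward and backward, and the interval DP gives dp[1][7] = 3.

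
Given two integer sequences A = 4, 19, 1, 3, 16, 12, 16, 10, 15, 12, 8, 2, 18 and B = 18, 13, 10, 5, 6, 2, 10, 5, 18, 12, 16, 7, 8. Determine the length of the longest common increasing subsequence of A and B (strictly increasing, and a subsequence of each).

For each value that appears in both, track the longest common increasing run ending there.
The best achievable length is 2; one witness is 10, 18 (A-positions 8,13, B-positions 3,9).

2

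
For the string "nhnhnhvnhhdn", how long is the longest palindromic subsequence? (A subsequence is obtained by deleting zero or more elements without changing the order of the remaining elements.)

Using dp[i][j] = 2 + dp[i+1][j−1] if the ends match, else max(dp[i+1][j], dp[i][j−1]):
dp[1][12] = 9. A witness is nhhnvnhhn at positions 1,2,4,5,7,8,9,10,12.

9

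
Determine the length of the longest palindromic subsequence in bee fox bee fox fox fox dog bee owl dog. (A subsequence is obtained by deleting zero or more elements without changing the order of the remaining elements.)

Using dp[i][j] = 2 + dp[i+1][j−1] if the ends match, else max(dp[i+1][j], dp[i][j−1]):
dp[1][10] = 6. A witness is bee fox fox fox fox bee at positions 1,2,4,5,6,8.

6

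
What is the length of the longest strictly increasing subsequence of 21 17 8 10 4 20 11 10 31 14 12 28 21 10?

Let dp[i] be the longest increasing subsequence ending at position i. Then dp = [1, 1, 1, 2, 1, 3, 3, 2, 4, 4, 4, 5, 5, 2].
The maximum is 5; one witness is 8, 10, 11, 14, 28 at positions 3,4,7,10,12.

5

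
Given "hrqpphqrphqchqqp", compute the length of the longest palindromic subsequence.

8

One longest palindromic subsequence is hrqppqrh (positions 1,2,3,4,5,7,8,13); it reads the same forward and backward, and the interval DP gives dp[1][16] = 8.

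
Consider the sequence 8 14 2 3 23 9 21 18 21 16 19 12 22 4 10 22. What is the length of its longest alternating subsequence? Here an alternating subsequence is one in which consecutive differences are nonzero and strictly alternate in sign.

A longest alternating subsequence is 8, 14, 2, 23, 9, 21, 18, 21, 16, 19, 12, 22, 4, 10 (positions 1,2,3,5,6,7,8,9,10,11,12,13,14,15); its 13 consecutive differences strictly alternate in sign, and length 14 is optimal.

14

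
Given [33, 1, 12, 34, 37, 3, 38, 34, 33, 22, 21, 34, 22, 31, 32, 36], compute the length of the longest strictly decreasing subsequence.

5

Let dp[i] be the longest decreasing subsequence ending at position i. Then dp = [1, 2, 2, 1, 1, 3, 1, 2, 3, 4, 5, 2, 4, 4, 4, 2].
The maximum is 5; one witness is 37, 34, 33, 22, 21 at positions 5,8,9,10,11.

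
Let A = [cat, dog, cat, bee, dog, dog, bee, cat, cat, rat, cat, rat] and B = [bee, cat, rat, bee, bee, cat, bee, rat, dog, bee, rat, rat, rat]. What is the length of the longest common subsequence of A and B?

7

A longest common subsequence is cat, cat, bee, dog, bee, rat, rat (length 7); the LCS DP confirms no longer common subsequence exists.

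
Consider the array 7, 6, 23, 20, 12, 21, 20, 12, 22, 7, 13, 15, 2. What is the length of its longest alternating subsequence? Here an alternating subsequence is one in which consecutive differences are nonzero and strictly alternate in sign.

A longest alternating subsequence is 7, 6, 23, 20, 21, 20, 22, 7, 13, 2 (positions 1,2,3,4,6,7,9,10,11,13); its 9 consecutive differences strictly alternate in sign, and length 10 is optimal.

10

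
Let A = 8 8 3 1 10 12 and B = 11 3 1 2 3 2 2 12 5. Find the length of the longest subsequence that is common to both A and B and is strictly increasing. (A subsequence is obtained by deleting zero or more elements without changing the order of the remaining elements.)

For each value that appears in both, track the longest common increasing run ending there.
The best achievable length is 2; one witness is 3, 12 (A-positions 3,6, B-positions 2,8).

2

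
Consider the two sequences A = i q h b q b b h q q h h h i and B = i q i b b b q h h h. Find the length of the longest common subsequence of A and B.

9

Backtracking the LCS table gives one alignment: i (A1,B1) → q (A2,B2) → b (A4,B4) → b (A6,B5) → b (A7,B6) → q (A10,B7) → h (A11,B8) → h (A12,B9) → h (A13,B10).
So the longest common subsequence has length 9.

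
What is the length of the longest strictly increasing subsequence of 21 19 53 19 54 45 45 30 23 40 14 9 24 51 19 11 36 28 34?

5

Let dp[i] be the longest increasing subsequence ending at position i. Then dp = [1, 1, 2, 1, 3, 2, 2, 2, 2, 3, 1, 1, 3, 4, 2, 2, 4, 4, 5].
The maximum is 5; one witness is 21, 23, 24, 28, 34 at positions 1,9,13,18,19.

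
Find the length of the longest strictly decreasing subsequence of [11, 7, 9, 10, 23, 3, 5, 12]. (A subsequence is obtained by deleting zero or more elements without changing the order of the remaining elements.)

3

Let dp[i] be the longest decreasing subsequence ending at position i. Then dp = [1, 2, 2, 2, 1, 3, 3, 2].
The maximum is 3; one witness is 11, 7, 3 at positions 1,2,6.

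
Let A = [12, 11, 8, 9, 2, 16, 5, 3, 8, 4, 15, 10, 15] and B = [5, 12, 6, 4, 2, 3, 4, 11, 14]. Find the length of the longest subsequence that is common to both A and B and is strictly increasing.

3

A longest common strictly increasing subsequence is 2, 3, 4 (length 3); it appears in order in both A and B, and no longer such subsequence exists.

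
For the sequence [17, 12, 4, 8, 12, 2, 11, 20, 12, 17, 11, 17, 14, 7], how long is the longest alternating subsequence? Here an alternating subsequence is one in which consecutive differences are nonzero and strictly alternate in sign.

10

Track the best alternating length ending on an up-step vs a down-step at each position: up/down = 1/1, 1/2, 1/2, 3/2, 3/2, 1/4, 5/4, 5/1, 5/6, 7/6, 5/8, 9/6, 9/10, 5/10.
The maximum over both is 10; one such subsequence is 17, 4, 8, 2, 20, 12, 17, 11, 17, 14.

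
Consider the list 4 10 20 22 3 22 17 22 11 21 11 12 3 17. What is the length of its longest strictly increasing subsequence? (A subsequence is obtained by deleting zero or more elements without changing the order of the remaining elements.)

One longest increasing subsequence is 4, 10, 11, 12, 17 (positions 1,2,9,12,14), of length 5; no longer one exists.

5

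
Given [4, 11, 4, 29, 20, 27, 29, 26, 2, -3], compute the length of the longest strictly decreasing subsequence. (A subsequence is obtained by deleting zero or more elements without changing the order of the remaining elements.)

5

Scanning left to right, the best length ending at each element is: 4→1, 11→1, 4→2, 29→1, 20→2, 27→2, 29→1, 26→3, 2→4, -3→5.
So the longest decreasing subsequence has length 5, e.g. 29, 27, 26, 2, -3.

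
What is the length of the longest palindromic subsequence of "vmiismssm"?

Using dp[i][j] = 2 + dp[i+1][j−1] if the ends match, else max(dp[i+1][j], dp[i][j−1]):
dp[1][9] = 5. A witness is msssm at positions 2,5,7,8,9.

5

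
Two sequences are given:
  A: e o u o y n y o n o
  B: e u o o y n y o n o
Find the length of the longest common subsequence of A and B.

A longest common subsequence is eooynyono (length 9); the LCS DP confirms no longer common subsequence exists.

9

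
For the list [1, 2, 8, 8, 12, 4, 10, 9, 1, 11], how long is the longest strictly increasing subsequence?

5

Scanning left to right, the best length ending at each element is: 1→1, 2→2, 8→3, 8→3, 12→4, 4→3, 10→4, 9→4, 1→1, 11→5.
So the longest increasing subsequence has length 5, e.g. 1, 2, 8, 10, 11.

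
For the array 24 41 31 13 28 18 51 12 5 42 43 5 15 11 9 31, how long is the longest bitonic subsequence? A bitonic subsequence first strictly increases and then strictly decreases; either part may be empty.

8

Let inc[i] be the LIS ending at i and dec[i] the longest strictly decreasing subsequence starting at i. inc = [1, 2, 2, 1, 2, 2, 3, 1, 1, 3, 4, 1, 2, 2, 2, 3], dec = [5, 7, 6, 4, 5, 4, 5, 3, 1, 4, 4, 1, 3, 2, 1, 1].
max_i inc[i]+dec[i]−1 = 8, with one witness 24, 41, 31, 28, 18, 15, 11, 9.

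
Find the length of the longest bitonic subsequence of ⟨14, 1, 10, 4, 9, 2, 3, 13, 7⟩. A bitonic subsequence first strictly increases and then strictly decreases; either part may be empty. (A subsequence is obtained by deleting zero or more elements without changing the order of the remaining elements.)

Let inc[i] be the LIS ending at i and dec[i] the longest strictly decreasing subsequence starting at i. inc = [1, 1, 2, 2, 3, 2, 3, 4, 4], dec = [4, 1, 3, 2, 2, 1, 1, 2, 1].
max_i inc[i]+dec[i]−1 = 5, with one witness 1, 4, 9, 13, 7.

5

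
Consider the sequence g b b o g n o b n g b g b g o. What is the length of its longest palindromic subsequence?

11

Using dp[i][j] = 2 + dp[i+1][j−1] if the ends match, else max(dp[i+1][j], dp[i][j−1]):
dp[1][15] = 11. A witness is gbbgnbngbbg at positions 1,2,3,5,6,8,9,10,11,13,14.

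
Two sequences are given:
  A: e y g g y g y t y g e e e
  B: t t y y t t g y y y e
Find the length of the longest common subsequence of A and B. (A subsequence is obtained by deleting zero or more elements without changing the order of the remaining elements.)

A longest common subsequence is ygyyye (length 6); the LCS DP confirms no longer common subsequence exists.

6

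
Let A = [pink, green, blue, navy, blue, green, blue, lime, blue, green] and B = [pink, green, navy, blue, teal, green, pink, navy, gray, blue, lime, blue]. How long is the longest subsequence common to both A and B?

A longest common subsequence is pink, green, navy, blue, green, blue, lime, blue (length 8); the LCS DP confirms no longer common subsequence exists.

8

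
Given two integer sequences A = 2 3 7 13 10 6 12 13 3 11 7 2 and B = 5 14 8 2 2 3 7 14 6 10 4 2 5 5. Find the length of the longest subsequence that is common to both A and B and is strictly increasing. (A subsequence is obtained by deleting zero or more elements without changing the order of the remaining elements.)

4

For each value that appears in both, track the longest common increasing run ending there.
The best achievable length is 4; one witness is 2, 3, 7, 10 (A-positions 1,2,3,5, B-positions 4,6,7,10).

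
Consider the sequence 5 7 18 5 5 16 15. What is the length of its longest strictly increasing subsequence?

3

Scanning left to right, the best length ending at each element is: 5→1, 7→2, 18→3, 5→1, 5→1, 16→3, 15→3.
So the longest increasing subsequence has length 3, e.g. 5, 7, 18.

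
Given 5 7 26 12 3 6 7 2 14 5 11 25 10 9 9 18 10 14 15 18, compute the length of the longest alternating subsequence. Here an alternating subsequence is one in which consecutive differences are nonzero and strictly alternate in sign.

12

A longest alternating subsequence is 5, 7, 3, 6, 2, 14, 5, 11, 10, 18, 10, 14 (positions 1,2,5,6,8,9,10,11,13,16,17,18); its 11 consecutive differences strictly alternate in sign, and length 12 is optimal.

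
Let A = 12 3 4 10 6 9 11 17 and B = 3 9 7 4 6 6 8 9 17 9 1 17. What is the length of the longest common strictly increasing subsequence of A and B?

A longest common strictly increasing subsequence is 3, 4, 6, 9, 17 (length 5); it appears in order in both A and B, and no longer such subsequence exists.

5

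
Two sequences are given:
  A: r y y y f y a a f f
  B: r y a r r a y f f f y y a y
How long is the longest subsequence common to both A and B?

6

A longest common subsequence is ryyyya (length 6); the LCS DP confirms no longer common subsequence exists.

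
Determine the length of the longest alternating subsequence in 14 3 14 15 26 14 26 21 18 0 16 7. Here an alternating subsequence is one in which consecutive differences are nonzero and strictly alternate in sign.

A longest alternating subsequence is 14, 3, 15, 14, 26, 0, 16, 7 (positions 1,2,4,6,7,10,11,12); its 7 consecutive differences strictly alternate in sign, and length 8 is optimal.

8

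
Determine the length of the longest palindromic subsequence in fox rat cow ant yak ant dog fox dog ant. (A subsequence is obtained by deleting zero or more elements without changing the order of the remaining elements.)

5

One longest palindromic subsequence is ant dog fox dog ant (positions 4,7,8,9,10); it reads the same forward and backward, and the interval DP gives dp[1][10] = 5.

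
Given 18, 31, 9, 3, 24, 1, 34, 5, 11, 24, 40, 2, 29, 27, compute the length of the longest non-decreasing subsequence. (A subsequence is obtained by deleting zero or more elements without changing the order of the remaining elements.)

5

Let dp[i] be the longest non-decreasing subsequence ending at position i. Then dp = [1, 2, 1, 1, 2, 1, 3, 2, 3, 4, 5, 2, 5, 5].
The maximum is 5; one witness is 3, 5, 11, 24, 40 at positions 4,8,9,10,11.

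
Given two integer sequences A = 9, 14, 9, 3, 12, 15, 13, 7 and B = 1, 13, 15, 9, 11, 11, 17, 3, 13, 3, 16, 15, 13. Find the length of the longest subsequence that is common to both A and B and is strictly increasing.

2

For each value that appears in both, track the longest common increasing run ending there.
The best achievable length is 2; one witness is 9, 13 (A-positions 1,7, B-positions 4,9).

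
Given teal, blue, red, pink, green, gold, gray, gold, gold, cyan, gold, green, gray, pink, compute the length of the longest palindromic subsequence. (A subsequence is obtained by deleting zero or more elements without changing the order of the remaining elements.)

One longest palindromic subsequence is pink green gold gold gold gold green pink (positions 4,5,6,8,9,11,12,14); it reads the same forward and backward, and the interval DP gives dp[1][14] = 8.

8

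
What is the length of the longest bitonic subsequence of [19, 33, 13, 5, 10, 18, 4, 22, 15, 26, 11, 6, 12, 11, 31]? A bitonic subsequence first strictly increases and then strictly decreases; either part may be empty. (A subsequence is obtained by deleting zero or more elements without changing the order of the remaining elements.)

7

Let inc[i] be the LIS ending at i and dec[i] the longest strictly decreasing subsequence starting at i. inc = [1, 2, 1, 1, 2, 3, 1, 4, 3, 5, 3, 2, 4, 3, 6], dec = [5, 5, 3, 2, 2, 4, 1, 4, 3, 3, 2, 1, 2, 1, 1].
max_i inc[i]+dec[i]−1 = 7, with one witness 5, 10, 18, 22, 15, 12, 11.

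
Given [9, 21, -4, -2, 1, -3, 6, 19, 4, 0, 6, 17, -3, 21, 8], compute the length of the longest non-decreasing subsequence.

7

One longest non-decreasing subsequence is -4, -2, 1, 6, 6, 17, 21 (positions 3,4,5,7,11,12,14), of length 7; no longer one exists.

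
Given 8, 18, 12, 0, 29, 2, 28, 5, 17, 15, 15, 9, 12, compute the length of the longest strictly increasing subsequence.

Let dp[i] be the longest increasing subsequence ending at position i. Then dp = [1, 2, 2, 1, 3, 2, 3, 3, 4, 4, 4, 4, 5].
The maximum is 5; one witness is 0, 2, 5, 9, 12 at positions 4,6,8,12,13.

5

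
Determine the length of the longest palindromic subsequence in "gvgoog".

4

One longest palindromic subsequence is goog (positions 1,4,5,6); it reads the same forward and backward, and the interval DP gives dp[1][6] = 4.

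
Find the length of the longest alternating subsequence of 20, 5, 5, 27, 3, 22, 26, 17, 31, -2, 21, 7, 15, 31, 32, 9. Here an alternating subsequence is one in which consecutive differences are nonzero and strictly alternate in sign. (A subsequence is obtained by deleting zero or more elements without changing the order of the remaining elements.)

A longest alternating subsequence is 20, 5, 27, 3, 22, 17, 31, -2, 21, 7, 15, 9 (positions 1,2,4,5,6,8,9,10,11,12,13,16); its 11 consecutive differences strictly alternate in sign, and length 12 is optimal.

12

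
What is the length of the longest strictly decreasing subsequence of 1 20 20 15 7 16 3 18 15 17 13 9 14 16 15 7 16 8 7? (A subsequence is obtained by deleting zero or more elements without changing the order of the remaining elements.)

Scanning left to right, the best length ending at each element is: 1→1, 20→1, 20→1, 15→2, 7→3, 16→2, 3→4, 18→2, 15→3, 17→3, 13→4, 9→5, 14→4, 16→4, 15→5, 7→6, 16→4, 8→6, 7→7.
So the longest decreasing subsequence has length 7, e.g. 20, 16, 15, 13, 9, 8, 7.

7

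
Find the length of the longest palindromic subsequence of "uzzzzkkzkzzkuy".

10

Using dp[i][j] = 2 + dp[i+1][j−1] if the ends match, else max(dp[i+1][j], dp[i][j−1]):
dp[1][14] = 10. A witness is uzzzkkzzzu at positions 1,3,4,5,6,7,8,10,11,13.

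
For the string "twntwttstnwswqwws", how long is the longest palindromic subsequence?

8

One longest palindromic subsequence is wnttttnw (positions 2,3,4,6,7,9,10,16); it reads the same forward and backward, and the interval DP gives dp[1][17] = 8.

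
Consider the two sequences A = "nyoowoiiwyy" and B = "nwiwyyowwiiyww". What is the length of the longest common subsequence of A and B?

7

Backtracking the LCS table gives one alignment: n (A1,B1) → y (A2,B6) → o (A3,B7) → w (A5,B9) → i (A7,B10) → i (A8,B11) → w (A9,B14).
So the longest common subsequence has length 7.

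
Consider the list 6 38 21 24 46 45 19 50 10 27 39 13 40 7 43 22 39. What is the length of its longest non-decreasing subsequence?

Let dp[i] be the longest non-decreasing subsequence ending at position i. Then dp = [1, 2, 2, 3, 4, 4, 2, 5, 2, 4, 5, 3, 6, 2, 7, 4, 6].
The maximum is 7; one witness is 6, 21, 24, 27, 39, 40, 43 at positions 1,3,4,10,11,13,15.

7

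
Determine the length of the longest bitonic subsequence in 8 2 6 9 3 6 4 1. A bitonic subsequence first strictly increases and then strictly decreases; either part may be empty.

6

Let inc[i] be the LIS ending at i and dec[i] the longest strictly decreasing subsequence starting at i. inc = [1, 1, 2, 3, 2, 3, 3, 1], dec = [4, 2, 3, 4, 2, 3, 2, 1].
max_i inc[i]+dec[i]−1 = 6, with one witness 2, 6, 9, 6, 4, 1.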